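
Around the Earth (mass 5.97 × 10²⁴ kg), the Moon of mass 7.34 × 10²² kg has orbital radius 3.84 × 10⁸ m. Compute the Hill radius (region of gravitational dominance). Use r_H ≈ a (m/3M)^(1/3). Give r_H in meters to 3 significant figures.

r_H ≈ a (m/3M)^(1/3)
    = (3.84 × 10⁸) × (7.34 × 10²² / (3 × 5.97 × 10²⁴))^(1/3)
    = 6.15 × 10⁷ m

6.15 × 10⁷ m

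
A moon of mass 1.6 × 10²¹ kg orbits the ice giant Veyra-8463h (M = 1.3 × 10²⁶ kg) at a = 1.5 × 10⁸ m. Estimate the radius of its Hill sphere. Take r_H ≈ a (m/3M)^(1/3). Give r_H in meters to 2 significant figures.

2.4 × 10⁶ m

r_H ≈ a (m/3M)^(1/3)
    = (1.5 × 10⁸) × (1.6 × 10²¹ / (3 × 1.3 × 10²⁶))^(1/3)
    = 2.4 × 10⁶ m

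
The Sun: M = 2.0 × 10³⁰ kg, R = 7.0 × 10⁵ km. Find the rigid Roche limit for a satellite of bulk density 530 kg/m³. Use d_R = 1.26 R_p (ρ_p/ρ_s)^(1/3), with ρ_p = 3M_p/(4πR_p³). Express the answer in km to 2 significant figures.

ρ_p = 3M_p/(4πR_p³) = 3 × (2.0 × 10³⁰) / (4π × (7.0 × 10⁸ m)³) = 1400 kg/m³
d_R = 1.26 × 7.0 × 10⁵ km × (1400/530)^(1/3)
    = 1.2 × 10⁶ km

1.2 × 10⁶ km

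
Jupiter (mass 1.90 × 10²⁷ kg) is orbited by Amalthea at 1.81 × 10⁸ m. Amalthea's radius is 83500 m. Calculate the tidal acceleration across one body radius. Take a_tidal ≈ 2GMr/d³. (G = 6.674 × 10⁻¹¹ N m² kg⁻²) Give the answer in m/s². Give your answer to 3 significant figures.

Δa = 2GMr/d³
   = 2 × (6.674 × 10⁻¹¹) × (1.90 × 10²⁷) × (83500) / (1.81 × 10⁸)³
   = 3.57 × 10⁻³ m/s²

3.57 × 10⁻³ m/s²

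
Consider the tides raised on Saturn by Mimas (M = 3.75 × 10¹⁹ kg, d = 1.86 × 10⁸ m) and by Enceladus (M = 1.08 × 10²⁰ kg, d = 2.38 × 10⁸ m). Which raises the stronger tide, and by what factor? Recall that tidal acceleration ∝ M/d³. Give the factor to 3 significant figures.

Tidal stretch scales as M/d³; compute that for each body.
Mimas: (3.75 × 10¹⁹) / (1.86 × 10⁸)³ = 5.828 × 10⁻⁶
Enceladus: (1.08 × 10²⁰) / (2.38 × 10⁸)³ = 8.011 × 10⁻⁶
Ratio (larger/smaller) = 1.37

Enceladus, by a factor of ≈ 1.37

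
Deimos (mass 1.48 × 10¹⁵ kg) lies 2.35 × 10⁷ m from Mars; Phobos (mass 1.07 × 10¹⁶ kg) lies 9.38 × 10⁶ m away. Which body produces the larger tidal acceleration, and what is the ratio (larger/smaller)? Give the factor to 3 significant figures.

Phobos, by a factor of ≈ 114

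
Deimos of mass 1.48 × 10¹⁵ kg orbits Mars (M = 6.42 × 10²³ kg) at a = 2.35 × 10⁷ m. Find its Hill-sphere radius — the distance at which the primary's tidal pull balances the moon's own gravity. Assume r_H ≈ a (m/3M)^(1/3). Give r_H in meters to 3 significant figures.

r_H ≈ a (m/3M)^(1/3)
    = (2.35 × 10⁷) × (1.48 × 10¹⁵ / (3 × 6.42 × 10²³))^(1/3)
    = 2.15 × 10⁴ m

2.15 × 10⁴ m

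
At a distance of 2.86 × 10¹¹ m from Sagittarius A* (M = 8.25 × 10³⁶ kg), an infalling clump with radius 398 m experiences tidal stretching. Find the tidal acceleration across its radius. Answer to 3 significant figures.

1.87 × 10⁻⁵ m/s²

Differencing GM/(d−r)² and GM/d² to first order in r/d gives 2GMr/d³.
a_tidal = 2GMr/d³
        = 2 × (6.674 × 10⁻¹¹) × (8.25 × 10³⁶) × (398) / (2.86 × 10¹¹)³
        = 1.87 × 10⁻⁵ m/s²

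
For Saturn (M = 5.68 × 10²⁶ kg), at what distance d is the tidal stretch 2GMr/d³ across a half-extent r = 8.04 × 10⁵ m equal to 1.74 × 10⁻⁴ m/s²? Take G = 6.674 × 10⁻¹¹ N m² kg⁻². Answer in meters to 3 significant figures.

7.05 × 10⁸ m

2GMr/d³ = a_tidal  ⇒  d = (2GMr / a_tidal)^(1/3)
d = (2 × 6.674×10⁻¹¹ × (5.68 × 10²⁶) × (8.04 × 10⁵) / (1.74 × 10⁻⁴))^(1/3)
  = 7.05 × 10⁸ m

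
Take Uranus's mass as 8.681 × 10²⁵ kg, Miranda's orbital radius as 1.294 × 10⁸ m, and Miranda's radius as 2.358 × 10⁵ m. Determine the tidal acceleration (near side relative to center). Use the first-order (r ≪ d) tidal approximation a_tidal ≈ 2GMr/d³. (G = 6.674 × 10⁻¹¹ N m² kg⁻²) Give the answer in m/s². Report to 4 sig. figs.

1.261 × 10⁻³ m/s²

a_tidal = 2GMr/d³
        = 2 × (6.674 × 10⁻¹¹) × (8.681 × 10²⁵) × (2.358 × 10⁵) / (1.294 × 10⁸)³
        = 1.261 × 10⁻³ m/s²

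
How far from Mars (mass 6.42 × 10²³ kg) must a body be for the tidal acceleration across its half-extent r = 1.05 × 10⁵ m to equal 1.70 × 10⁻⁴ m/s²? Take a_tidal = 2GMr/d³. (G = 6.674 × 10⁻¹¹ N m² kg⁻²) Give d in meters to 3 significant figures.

2GMr/d³ = a_tidal  ⇒  d = (2GMr / a_tidal)^(1/3)
d = (2 × 6.674×10⁻¹¹ × (6.42 × 10²³) × (1.05 × 10⁵) / (1.70 × 10⁻⁴))^(1/3)
  = 3.75 × 10⁷ m

3.75 × 10⁷ m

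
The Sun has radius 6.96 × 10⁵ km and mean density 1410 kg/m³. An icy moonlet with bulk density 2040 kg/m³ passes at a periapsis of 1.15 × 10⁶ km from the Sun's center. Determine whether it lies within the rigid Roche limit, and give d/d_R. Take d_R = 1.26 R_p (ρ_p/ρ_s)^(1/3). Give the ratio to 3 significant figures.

d_R = 1.26 × (6.96 × 10⁵ km) × (1410/2040)^(1/3) = 7.754 × 10⁵ km
d/d_R = (1.15 × 10⁶) / (7.754 × 10⁵) = 1.48
Since d/d_R > 1, the body is outside the Roche limit.

outside; d/d_R ≈ 1.48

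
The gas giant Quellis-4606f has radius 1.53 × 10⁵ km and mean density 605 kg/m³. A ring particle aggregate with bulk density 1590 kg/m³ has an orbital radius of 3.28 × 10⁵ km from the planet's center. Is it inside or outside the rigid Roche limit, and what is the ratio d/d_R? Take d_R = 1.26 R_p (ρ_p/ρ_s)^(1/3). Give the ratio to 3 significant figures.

d_R = 1.26 × (1.53 × 10⁵ km) × (605/1590)^(1/3) = 1.397 × 10⁵ km
d/d_R = (3.28 × 10⁵) / (1.397 × 10⁵) = 2.35
Since d/d_R > 1, the body is outside the Roche limit.

outside; d/d_R ≈ 2.35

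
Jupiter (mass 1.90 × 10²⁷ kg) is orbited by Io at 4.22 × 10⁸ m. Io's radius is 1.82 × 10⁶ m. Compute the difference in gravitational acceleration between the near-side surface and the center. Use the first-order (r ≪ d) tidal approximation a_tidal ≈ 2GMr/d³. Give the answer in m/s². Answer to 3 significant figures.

a_tidal = 2GMr/d³
        = 2 × (6.674 × 10⁻¹¹) × (1.90 × 10²⁷) × (1.82 × 10⁶) / (4.22 × 10⁸)³
        = 6.14 × 10⁻³ m/s²

6.14 × 10⁻³ m/s²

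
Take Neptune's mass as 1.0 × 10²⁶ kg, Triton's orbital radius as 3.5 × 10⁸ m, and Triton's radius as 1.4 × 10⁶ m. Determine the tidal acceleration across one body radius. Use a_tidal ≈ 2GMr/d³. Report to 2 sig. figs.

4.4 × 10⁻⁴ m/s²

Δg = 2GMr/d³
   = 2 × (6.674 × 10⁻¹¹) × (1.0 × 10²⁶) × (1.4 × 10⁶) / (3.5 × 10⁸)³
   = 4.4 × 10⁻⁴ m/s²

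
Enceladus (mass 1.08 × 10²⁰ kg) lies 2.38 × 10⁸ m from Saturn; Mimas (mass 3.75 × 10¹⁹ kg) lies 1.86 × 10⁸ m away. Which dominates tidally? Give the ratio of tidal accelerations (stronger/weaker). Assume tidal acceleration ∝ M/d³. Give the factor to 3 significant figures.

Compare M/d³ for the two perturbers:
Enceladus: (1.08 × 10²⁰) / (2.38 × 10⁸)³ = 8.011 × 10⁻⁶
Mimas: (3.75 × 10¹⁹) / (1.86 × 10⁸)³ = 5.828 × 10⁻⁶
Ratio (larger/smaller) = 1.37

Enceladus, by a factor of ≈ 1.37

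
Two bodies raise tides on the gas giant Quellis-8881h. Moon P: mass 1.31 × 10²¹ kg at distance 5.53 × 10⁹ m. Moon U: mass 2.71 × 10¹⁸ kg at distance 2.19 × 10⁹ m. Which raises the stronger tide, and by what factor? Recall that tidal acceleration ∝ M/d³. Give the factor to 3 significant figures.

Moon P, by a factor of ≈ 30.0

The tide-raising term goes as M/d³ (the gradient of a 1/d² field).
Moon P: (1.31 × 10²¹) / (5.53 × 10⁹)³ = 7.746 × 10⁻⁹
Moon U: (2.71 × 10¹⁸) / (2.19 × 10⁹)³ = 2.580 × 10⁻¹⁰
Ratio (larger/smaller) = 30.0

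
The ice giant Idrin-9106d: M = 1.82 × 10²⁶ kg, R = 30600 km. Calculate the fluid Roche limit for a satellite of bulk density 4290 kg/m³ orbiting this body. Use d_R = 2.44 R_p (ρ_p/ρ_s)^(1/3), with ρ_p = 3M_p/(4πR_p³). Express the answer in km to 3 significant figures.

ρ_p = 3M_p/(4πR_p³) = 3 × (1.82 × 10²⁶) / (4π × (3.06 × 10⁷ m)³) = 1520 kg/m³
d_R = 2.44 × 30600 km × (1520/4290)^(1/3)
    = 52800 km

52800 km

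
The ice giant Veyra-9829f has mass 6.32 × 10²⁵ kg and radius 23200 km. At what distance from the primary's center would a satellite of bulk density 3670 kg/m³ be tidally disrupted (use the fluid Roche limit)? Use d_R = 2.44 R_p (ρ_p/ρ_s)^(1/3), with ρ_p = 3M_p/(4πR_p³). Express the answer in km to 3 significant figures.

ρ_p = 3M_p/(4πR_p³) = 3 × (6.32 × 10²⁵) / (4π × (2.32 × 10⁷ m)³) = 1210 kg/m³
d_R = 2.44 × 23200 km × (1210/3670)^(1/3)
    = 39100 km

39100 km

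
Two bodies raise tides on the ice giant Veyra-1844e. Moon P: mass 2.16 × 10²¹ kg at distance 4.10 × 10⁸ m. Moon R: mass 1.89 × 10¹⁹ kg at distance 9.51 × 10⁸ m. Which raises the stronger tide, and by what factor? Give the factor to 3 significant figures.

Moon P, by a factor of ≈ 1430

The tide-raising term goes as M/d³ (the gradient of a 1/d² field).
Moon P: (2.16 × 10²¹) / (4.10 × 10⁸)³ = 3.134 × 10⁻⁵
Moon R: (1.89 × 10¹⁹) / (9.51 × 10⁸)³ = 2.197 × 10⁻⁸
Ratio (larger/smaller) = 1430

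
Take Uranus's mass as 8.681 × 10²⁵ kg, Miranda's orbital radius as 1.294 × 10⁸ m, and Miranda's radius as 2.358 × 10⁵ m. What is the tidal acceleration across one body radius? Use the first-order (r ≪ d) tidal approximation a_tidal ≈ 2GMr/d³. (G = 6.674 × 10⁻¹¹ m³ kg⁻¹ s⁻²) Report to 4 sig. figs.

1.261 × 10⁻³ m/s²

Δg = 2GMr/d³
   = 2 × (6.674 × 10⁻¹¹) × (8.681 × 10²⁵) × (2.358 × 10⁵) / (1.294 × 10⁸)³
   = 1.261 × 10⁻³ m/s²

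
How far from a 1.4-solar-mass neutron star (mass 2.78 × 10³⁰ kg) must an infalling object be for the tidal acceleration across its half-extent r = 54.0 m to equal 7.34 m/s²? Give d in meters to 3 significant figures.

2GMr/d³ = a_tidal  ⇒  d = (2GMr / a_tidal)^(1/3)
d = (2 × 6.674×10⁻¹¹ × (2.78 × 10³⁰) × (54.0) / (7.34))^(1/3)
  = 1.40 × 10⁷ m

1.40 × 10⁷ m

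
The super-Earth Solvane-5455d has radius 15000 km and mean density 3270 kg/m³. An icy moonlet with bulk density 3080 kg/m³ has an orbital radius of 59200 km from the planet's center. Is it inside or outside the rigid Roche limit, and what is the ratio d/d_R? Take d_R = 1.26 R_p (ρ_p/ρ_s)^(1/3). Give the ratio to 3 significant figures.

outside; d/d_R ≈ 3.07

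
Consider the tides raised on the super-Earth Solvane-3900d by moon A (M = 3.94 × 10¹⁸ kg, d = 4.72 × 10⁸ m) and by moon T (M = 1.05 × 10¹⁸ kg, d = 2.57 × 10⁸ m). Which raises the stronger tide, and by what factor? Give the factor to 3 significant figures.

Tidal stretch scales as M/d³; compute that for each body.
Moon A: (3.94 × 10¹⁸) / (4.72 × 10⁸)³ = 3.747 × 10⁻⁸
Moon T: (1.05 × 10¹⁸) / (2.57 × 10⁸)³ = 6.186 × 10⁻⁸
Ratio (larger/smaller) = 1.65

Moon T, by a factor of ≈ 1.65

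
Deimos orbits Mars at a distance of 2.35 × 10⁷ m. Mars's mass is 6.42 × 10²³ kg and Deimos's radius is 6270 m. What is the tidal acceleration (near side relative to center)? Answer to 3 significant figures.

4.14 × 10⁻⁵ m/s²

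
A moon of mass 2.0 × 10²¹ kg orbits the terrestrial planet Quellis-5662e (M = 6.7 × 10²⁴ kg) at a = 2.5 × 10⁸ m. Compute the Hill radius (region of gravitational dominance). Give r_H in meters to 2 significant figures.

1.2 × 10⁷ m

r_H ≈ a (m/3M)^(1/3)
    = (2.5 × 10⁸) × (2.0 × 10²¹ / (3 × 6.7 × 10²⁴))^(1/3)
    = 1.2 × 10⁷ m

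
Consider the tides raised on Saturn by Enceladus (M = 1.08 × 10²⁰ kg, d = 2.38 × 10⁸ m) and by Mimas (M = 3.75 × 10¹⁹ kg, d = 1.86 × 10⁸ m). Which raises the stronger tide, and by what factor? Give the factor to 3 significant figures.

Enceladus, by a factor of ≈ 1.37

Tidal stretch scales as M/d³; compute that for each body.
Enceladus: (1.08 × 10²⁰) / (2.38 × 10⁸)³ = 8.011 × 10⁻⁶
Mimas: (3.75 × 10¹⁹) / (1.86 × 10⁸)³ = 5.828 × 10⁻⁶
Ratio (larger/smaller) = 1.37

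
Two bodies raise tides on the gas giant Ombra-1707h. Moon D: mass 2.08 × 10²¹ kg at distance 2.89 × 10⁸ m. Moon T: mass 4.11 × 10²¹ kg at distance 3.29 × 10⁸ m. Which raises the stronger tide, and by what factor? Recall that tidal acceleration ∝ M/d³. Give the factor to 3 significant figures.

Moon T, by a factor of ≈ 1.34

Compare M/d³ for the two perturbers:
Moon D: (2.08 × 10²¹) / (2.89 × 10⁸)³ = 8.617 × 10⁻⁵
Moon T: (4.11 × 10²¹) / (3.29 × 10⁸)³ = 1.154 × 10⁻⁴
Ratio (larger/smaller) = 1.34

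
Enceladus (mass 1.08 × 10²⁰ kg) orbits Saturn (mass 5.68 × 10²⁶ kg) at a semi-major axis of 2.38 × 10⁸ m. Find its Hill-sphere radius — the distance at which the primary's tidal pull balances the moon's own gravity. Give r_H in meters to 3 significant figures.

r_H ≈ a (m/3M)^(1/3)
    = (2.38 × 10⁸) × (1.08 × 10²⁰ / (3 × 5.68 × 10²⁶))^(1/3)
    = 9.49 × 10⁵ m

9.49 × 10⁵ m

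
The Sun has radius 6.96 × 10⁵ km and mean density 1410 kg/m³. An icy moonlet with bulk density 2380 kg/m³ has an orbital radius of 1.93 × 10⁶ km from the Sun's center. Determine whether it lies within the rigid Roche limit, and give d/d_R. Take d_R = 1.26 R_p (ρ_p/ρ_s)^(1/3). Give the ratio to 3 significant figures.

d_R = 1.26 × (6.96 × 10⁵ km) × (1410/2380)^(1/3) = 7.365 × 10⁵ km
d/d_R = (1.93 × 10⁶) / (7.365 × 10⁵) = 2.62
Since d/d_R > 1, the body is outside the Roche limit.

outside; d/d_R ≈ 2.62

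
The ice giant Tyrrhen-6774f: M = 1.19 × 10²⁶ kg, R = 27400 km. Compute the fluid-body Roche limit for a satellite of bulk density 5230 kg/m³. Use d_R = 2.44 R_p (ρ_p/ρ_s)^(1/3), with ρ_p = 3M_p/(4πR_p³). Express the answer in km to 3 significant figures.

42900 km

ρ_p = 3M_p/(4πR_p³) = 3 × (1.19 × 10²⁶) / (4π × (2.74 × 10⁷ m)³) = 1380 kg/m³
d_R = 2.44 × 27400 km × (1380/5230)^(1/3)
    = 42900 km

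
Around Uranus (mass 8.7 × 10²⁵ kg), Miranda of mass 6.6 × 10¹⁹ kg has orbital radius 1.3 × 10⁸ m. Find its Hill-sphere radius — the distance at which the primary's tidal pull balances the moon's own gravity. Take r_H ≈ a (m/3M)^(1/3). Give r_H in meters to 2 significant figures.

8.2 × 10⁵ m

r_H ≈ a (m/3M)^(1/3)
    = (1.3 × 10⁸) × (6.6 × 10¹⁹ / (3 × 8.7 × 10²⁵))^(1/3)
    = 8.2 × 10⁵ m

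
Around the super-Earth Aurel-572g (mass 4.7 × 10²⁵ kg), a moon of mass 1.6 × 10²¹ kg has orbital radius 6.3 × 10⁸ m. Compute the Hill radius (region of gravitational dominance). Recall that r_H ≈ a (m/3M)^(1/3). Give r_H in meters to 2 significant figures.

1.4 × 10⁷ m

r_H ≈ a (m/3M)^(1/3)
    = (6.3 × 10⁸) × (1.6 × 10²¹ / (3 × 4.7 × 10²⁵))^(1/3)
    = 1.4 × 10⁷ m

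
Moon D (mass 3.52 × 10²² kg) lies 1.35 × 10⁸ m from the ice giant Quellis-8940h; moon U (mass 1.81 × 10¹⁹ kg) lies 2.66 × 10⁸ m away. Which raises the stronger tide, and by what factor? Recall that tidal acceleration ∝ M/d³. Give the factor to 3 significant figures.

Compare M/d³ for the two perturbers:
Moon D: (3.52 × 10²²) / (1.35 × 10⁸)³ = 1.431 × 10⁻²
Moon U: (1.81 × 10¹⁹) / (2.66 × 10⁸)³ = 9.617 × 10⁻⁷
Ratio (larger/smaller) = 14900

Moon D, by a factor of ≈ 14900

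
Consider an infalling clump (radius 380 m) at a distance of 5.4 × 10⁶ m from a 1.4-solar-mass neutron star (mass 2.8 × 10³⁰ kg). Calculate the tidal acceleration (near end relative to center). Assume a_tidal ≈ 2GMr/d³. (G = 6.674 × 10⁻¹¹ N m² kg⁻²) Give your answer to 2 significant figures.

9.0 × 10² m/s²

Δa = 2GMr/d³
   = 2 × (6.674 × 10⁻¹¹) × (2.8 × 10³⁰) × (380) / (5.4 × 10⁶)³
   = 9.0 × 10² m/s²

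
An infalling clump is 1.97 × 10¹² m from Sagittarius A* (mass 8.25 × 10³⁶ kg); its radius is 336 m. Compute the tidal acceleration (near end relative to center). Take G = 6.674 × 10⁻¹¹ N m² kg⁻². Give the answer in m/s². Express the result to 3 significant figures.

4.84 × 10⁻⁸ m/s²

Δa = 2GMr/d³
   = 2 × (6.674 × 10⁻¹¹) × (8.25 × 10³⁶) × (336) / (1.97 × 10¹²)³
   = 4.84 × 10⁻⁸ m/s²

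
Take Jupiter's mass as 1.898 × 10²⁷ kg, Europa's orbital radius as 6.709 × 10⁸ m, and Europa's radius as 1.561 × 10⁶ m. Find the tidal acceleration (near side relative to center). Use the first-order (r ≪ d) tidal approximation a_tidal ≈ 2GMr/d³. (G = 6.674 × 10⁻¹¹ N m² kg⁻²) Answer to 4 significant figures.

1.310 × 10⁻³ m/s²

a_tidal = 2GMr/d³
        = 2 × (6.674 × 10⁻¹¹) × (1.898 × 10²⁷) × (1.561 × 10⁶) / (6.709 × 10⁸)³
        = 1.310 × 10⁻³ m/s²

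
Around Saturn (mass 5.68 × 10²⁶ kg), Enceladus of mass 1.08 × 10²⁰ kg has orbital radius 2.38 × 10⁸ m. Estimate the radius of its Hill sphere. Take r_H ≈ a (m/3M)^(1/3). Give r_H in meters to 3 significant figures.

r_H ≈ a (m/3M)^(1/3)
    = (2.38 × 10⁸) × (1.08 × 10²⁰ / (3 × 5.68 × 10²⁶))^(1/3)
    = 9.49 × 10⁵ m

9.49 × 10⁵ m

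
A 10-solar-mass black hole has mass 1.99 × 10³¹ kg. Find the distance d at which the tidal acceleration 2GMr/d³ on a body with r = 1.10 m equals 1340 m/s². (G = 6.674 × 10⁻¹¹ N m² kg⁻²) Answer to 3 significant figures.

1.30 × 10⁶ m

2GMr/d³ = a_tidal  ⇒  d = (2GMr / a_tidal)^(1/3)
d = (2 × 6.674×10⁻¹¹ × (1.99 × 10³¹) × (1.10) / (1340))^(1/3)
  = 1.30 × 10⁶ m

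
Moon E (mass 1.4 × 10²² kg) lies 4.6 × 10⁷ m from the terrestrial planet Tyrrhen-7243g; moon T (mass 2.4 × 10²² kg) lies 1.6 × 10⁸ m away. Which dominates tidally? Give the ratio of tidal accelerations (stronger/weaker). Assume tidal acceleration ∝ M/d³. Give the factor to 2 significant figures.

Moon E, by a factor of ≈ 25

Compare M/d³ for the two perturbers:
Moon E: (1.4 × 10²²) / (4.6 × 10⁷)³ = 1.438 × 10⁻¹
Moon T: (2.4 × 10²²) / (1.6 × 10⁸)³ = 5.859 × 10⁻³
Ratio (larger/smaller) = 25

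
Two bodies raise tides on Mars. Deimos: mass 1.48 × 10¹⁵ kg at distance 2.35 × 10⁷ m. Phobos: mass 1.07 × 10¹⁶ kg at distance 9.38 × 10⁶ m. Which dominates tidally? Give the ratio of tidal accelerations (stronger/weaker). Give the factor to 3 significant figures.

Phobos, by a factor of ≈ 114

The tide-raising term goes as M/d³ (the gradient of a 1/d² field).
Deimos: (1.48 × 10¹⁵) / (2.35 × 10⁷)³ = 1.140 × 10⁻⁷
Phobos: (1.07 × 10¹⁶) / (9.38 × 10⁶)³ = 1.297 × 10⁻⁵
Ratio (larger/smaller) = 114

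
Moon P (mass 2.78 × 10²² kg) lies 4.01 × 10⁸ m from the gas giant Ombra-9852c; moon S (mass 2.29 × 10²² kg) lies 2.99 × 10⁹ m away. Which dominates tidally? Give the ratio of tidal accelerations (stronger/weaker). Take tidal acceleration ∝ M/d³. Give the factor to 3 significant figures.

Moon P, by a factor of ≈ 503

The tide-raising term goes as M/d³ (the gradient of a 1/d² field).
Moon P: (2.78 × 10²²) / (4.01 × 10⁸)³ = 4.311 × 10⁻⁴
Moon S: (2.29 × 10²²) / (2.99 × 10⁹)³ = 8.567 × 10⁻⁷
Ratio (larger/smaller) = 503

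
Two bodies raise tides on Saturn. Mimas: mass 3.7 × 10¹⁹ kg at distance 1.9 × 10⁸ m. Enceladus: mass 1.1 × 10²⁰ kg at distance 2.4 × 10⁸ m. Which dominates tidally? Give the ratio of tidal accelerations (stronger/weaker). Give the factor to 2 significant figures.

Enceladus, by a factor of ≈ 1.5

Compare M/d³ for the two perturbers:
Mimas: (3.7 × 10¹⁹) / (1.9 × 10⁸)³ = 5.394 × 10⁻⁶
Enceladus: (1.1 × 10²⁰) / (2.4 × 10⁸)³ = 7.957 × 10⁻⁶
Ratio (larger/smaller) = 1.5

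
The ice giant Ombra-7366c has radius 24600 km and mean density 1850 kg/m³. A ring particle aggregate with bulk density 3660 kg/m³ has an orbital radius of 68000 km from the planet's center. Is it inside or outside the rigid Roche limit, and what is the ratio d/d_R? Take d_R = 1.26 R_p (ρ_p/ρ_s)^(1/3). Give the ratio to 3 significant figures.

d_R = 1.26 × (24600 km) × (1850/3660)^(1/3) = 24690 km
d/d_R = (68000) / (24690) = 2.75
Since d/d_R > 1, the body is outside the Roche limit.

outside; d/d_R ≈ 2.75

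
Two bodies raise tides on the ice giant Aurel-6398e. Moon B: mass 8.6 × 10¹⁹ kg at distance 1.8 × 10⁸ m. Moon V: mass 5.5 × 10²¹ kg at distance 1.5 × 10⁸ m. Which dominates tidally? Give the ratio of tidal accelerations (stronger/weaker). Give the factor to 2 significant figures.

The tide-raising term goes as M/d³ (the gradient of a 1/d² field).
Moon B: (8.6 × 10¹⁹) / (1.8 × 10⁸)³ = 1.475 × 10⁻⁵
Moon V: (5.5 × 10²¹) / (1.5 × 10⁸)³ = 1.630 × 10⁻³
Ratio (larger/smaller) = 110

Moon V, by a factor of ≈ 110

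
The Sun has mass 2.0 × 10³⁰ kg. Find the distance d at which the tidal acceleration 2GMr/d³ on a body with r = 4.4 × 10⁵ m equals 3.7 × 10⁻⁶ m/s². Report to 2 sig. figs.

3.2 × 10¹⁰ m

2GMr/d³ = a_tidal  ⇒  d = (2GMr / a_tidal)^(1/3)
d = (2 × 6.674×10⁻¹¹ × (2.0 × 10³⁰) × (4.4 × 10⁵) / (3.7 × 10⁻⁶))^(1/3)
  = 3.2 × 10¹⁰ m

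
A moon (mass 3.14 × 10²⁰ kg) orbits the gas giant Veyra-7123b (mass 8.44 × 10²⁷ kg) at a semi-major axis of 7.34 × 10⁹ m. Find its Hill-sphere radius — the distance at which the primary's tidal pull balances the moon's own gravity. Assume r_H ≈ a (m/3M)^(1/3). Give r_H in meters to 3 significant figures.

r_H ≈ a (m/3M)^(1/3)
    = (7.34 × 10⁹) × (3.14 × 10²⁰ / (3 × 8.44 × 10²⁷))^(1/3)
    = 1.70 × 10⁷ m

1.70 × 10⁷ m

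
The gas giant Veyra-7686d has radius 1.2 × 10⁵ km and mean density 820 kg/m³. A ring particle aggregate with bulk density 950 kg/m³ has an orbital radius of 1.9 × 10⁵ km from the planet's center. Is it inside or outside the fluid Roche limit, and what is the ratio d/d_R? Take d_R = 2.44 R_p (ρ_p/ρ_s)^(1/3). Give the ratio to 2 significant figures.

d_R = 2.44 × (1.2 × 10⁵ km) × (820/950)^(1/3) = 2.788 × 10⁵ km
d/d_R = (1.9 × 10⁵) / (2.788 × 10⁵) = 0.68
Since d/d_R < 1, the body is inside the Roche limit.

inside; d/d_R ≈ 0.68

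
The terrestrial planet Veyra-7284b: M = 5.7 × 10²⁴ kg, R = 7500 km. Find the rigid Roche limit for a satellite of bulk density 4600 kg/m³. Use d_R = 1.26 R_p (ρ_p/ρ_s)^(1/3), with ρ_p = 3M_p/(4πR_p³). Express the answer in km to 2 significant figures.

8400 km

ρ_p = 3M_p/(4πR_p³) = 3 × (5.7 × 10²⁴) / (4π × (7.5 × 10⁶ m)³) = 3200 kg/m³
d_R = 1.26 × 7500 km × (3200/4600)^(1/3)
    = 8400 km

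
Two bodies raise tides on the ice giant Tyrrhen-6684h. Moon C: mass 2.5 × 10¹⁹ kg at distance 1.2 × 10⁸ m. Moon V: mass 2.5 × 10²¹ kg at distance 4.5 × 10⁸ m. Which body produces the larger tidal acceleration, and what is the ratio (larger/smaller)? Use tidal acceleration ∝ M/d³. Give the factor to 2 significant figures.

Moon V, by a factor of ≈ 1.9

Compare M/d³ for the two perturbers:
Moon C: (2.5 × 10¹⁹) / (1.2 × 10⁸)³ = 1.447 × 10⁻⁵
Moon V: (2.5 × 10²¹) / (4.5 × 10⁸)³ = 2.743 × 10⁻⁵
Ratio (larger/smaller) = 1.9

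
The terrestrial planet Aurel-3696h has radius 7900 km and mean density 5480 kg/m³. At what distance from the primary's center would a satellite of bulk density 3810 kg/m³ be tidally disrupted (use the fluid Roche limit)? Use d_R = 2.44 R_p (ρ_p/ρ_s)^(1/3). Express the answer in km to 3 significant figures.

21800 km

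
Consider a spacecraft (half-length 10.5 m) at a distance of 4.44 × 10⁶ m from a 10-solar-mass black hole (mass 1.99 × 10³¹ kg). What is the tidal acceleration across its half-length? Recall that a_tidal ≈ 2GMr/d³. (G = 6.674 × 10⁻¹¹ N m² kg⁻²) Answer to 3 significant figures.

3.19 × 10² m/s²

Since r ≪ d, expand the inverse-square field across one radius to get the leading 2GMr/d³ term.
Δg = 2GMr/d³
   = 2 × (6.674 × 10⁻¹¹) × (1.99 × 10³¹) × (10.5) / (4.44 × 10⁶)³
   = 3.19 × 10² m/s²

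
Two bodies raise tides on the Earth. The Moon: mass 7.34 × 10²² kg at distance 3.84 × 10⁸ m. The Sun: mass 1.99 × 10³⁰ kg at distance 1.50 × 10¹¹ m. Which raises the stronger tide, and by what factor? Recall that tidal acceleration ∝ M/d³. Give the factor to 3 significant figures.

The Moon, by a factor of ≈ 2.20

Tidal acceleration ∝ M/d³, so compare M/d³ for each.
The Moon: (7.34 × 10²²) / (3.84 × 10⁸)³ = 1.296 × 10⁻³
The Sun: (1.99 × 10³⁰) / (1.50 × 10¹¹)³ = 5.896 × 10⁻⁴
Ratio (larger/smaller) = 2.20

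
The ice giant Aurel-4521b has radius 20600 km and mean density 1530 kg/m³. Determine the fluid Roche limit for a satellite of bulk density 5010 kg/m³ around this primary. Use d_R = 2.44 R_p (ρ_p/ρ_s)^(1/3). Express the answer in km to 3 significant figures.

d_R = 2.44 × 20600 km × (1530/5010)^(1/3)
    = 33800 km

33800 km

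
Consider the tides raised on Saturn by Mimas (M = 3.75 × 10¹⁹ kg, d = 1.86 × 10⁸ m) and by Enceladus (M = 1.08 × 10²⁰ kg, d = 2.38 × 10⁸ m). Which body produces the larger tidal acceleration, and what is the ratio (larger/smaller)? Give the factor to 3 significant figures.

Enceladus, by a factor of ≈ 1.37

Tidal acceleration ∝ M/d³, so compare M/d³ for each.
Mimas: (3.75 × 10¹⁹) / (1.86 × 10⁸)³ = 5.828 × 10⁻⁶
Enceladus: (1.08 × 10²⁰) / (2.38 × 10⁸)³ = 8.011 × 10⁻⁶
Ratio (larger/smaller) = 1.37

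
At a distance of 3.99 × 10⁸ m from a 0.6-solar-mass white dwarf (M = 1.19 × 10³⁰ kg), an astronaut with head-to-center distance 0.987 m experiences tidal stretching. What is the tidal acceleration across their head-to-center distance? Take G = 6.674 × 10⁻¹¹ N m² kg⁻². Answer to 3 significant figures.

2.47 × 10⁻⁶ m/s²

Δa = 2GMr/d³
   = 2 × (6.674 × 10⁻¹¹) × (1.19 × 10³⁰) × (0.987) / (3.99 × 10⁸)³
   = 2.47 × 10⁻⁶ m/s²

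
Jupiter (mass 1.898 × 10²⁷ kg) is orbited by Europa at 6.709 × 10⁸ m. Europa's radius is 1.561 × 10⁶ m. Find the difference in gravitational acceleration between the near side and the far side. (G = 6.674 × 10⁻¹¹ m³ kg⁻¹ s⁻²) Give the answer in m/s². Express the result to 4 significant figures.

2.619 × 10⁻³ m/s²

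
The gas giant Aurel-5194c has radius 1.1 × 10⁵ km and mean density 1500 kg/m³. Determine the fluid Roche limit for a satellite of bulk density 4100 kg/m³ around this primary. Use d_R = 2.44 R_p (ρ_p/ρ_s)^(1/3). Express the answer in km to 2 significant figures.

d_R = 2.44 × 1.1 × 10⁵ km × (1500/4100)^(1/3)
    = 1.9 × 10⁵ km

1.9 × 10⁵ km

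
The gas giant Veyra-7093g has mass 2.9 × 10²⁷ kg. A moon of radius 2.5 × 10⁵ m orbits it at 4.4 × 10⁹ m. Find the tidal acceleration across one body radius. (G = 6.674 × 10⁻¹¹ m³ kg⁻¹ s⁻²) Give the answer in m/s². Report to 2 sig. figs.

1.1 × 10⁻⁶ m/s²

Δg = 2GMr/d³
   = 2 × (6.674 × 10⁻¹¹) × (2.9 × 10²⁷) × (2.5 × 10⁵) / (4.4 × 10⁹)³
   = 1.1 × 10⁻⁶ m/s²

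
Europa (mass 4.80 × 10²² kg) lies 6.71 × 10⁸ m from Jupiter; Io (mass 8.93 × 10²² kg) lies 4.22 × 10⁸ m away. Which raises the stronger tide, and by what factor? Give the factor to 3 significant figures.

Tidal acceleration ∝ M/d³, so compare M/d³ for each.
Europa: (4.80 × 10²²) / (6.71 × 10⁸)³ = 1.589 × 10⁻⁴
Io: (8.93 × 10²²) / (4.22 × 10⁸)³ = 1.188 × 10⁻³
Ratio (larger/smaller) = 7.48

Io, by a factor of ≈ 7.48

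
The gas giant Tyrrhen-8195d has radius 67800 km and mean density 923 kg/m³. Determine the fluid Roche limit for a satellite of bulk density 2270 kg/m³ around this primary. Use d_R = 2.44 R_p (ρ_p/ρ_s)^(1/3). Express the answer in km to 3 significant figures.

1.23 × 10⁵ km

d_R = 2.44 × 67800 km × (923/2270)^(1/3)
    = 1.23 × 10⁵ km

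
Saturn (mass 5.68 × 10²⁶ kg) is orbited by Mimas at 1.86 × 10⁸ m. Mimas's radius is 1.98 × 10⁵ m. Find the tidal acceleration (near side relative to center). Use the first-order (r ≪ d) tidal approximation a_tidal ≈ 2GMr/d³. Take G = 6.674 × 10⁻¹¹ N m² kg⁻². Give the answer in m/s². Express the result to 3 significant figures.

2.33 × 10⁻³ m/s²

Δa = 2GMr/d³
   = 2 × (6.674 × 10⁻¹¹) × (5.68 × 10²⁶) × (1.98 × 10⁵) / (1.86 × 10⁸)³
   = 2.33 × 10⁻³ m/s²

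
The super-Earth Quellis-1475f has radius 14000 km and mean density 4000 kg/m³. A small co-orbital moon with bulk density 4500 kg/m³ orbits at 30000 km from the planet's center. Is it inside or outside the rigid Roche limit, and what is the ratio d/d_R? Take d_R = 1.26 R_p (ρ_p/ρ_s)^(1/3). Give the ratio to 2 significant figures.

d_R = 1.26 × (14000 km) × (4000/4500)^(1/3) = 16960 km
d/d_R = (30000) / (16960) = 1.8
Since d/d_R > 1, the body is outside the Roche limit.

outside; d/d_R ≈ 1.8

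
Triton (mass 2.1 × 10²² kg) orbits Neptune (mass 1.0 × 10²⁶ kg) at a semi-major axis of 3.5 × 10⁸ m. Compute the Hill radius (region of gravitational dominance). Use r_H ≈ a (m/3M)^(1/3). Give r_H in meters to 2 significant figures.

r_H ≈ a (m/3M)^(1/3)
    = (3.5 × 10⁸) × (2.1 × 10²² / (3 × 1.0 × 10²⁶))^(1/3)
    = 1.4 × 10⁷ m

1.4 × 10⁷ m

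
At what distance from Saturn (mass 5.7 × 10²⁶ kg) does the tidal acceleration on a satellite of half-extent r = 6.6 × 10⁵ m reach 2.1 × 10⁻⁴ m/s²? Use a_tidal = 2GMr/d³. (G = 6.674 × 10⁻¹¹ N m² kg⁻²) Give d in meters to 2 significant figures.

2GMr/d³ = a_tidal  ⇒  d = (2GMr / a_tidal)^(1/3)
d = (2 × 6.674×10⁻¹¹ × (5.7 × 10²⁶) × (6.6 × 10⁵) / (2.1 × 10⁻⁴))^(1/3)
  = 6.2 × 10⁸ m

6.2 × 10⁸ m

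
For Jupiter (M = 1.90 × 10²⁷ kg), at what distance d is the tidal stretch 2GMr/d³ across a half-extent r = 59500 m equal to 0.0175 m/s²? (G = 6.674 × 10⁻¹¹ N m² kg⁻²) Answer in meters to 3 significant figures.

2GMr/d³ = a_tidal  ⇒  d = (2GMr / a_tidal)^(1/3)
d = (2 × 6.674×10⁻¹¹ × (1.90 × 10²⁷) × (59500) / (0.0175))^(1/3)
  = 9.52 × 10⁷ m

9.52 × 10⁷ m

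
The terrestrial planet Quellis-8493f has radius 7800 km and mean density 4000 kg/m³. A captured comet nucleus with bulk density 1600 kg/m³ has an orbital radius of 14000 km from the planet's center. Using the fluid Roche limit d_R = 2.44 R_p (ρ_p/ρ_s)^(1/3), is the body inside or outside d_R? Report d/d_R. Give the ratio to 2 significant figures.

d_R = 2.44 × (7800 km) × (4000/1600)^(1/3) = 25830 km
d/d_R = (14000) / (25830) = 0.54
Since d/d_R < 1, the body is inside the Roche limit.

inside; d/d_R ≈ 0.54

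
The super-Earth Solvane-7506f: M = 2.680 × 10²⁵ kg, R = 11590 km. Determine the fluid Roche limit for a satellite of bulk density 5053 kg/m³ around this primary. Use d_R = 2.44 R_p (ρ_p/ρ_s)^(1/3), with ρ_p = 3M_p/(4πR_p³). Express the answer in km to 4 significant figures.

ρ_p = 3M_p/(4πR_p³) = 3 × (2.680 × 10²⁵) / (4π × (1.159 × 10⁷ m)³) = 4110 kg/m³
d_R = 2.44 × 11590 km × (4110/5053)^(1/3)
    = 26400 km

26400 km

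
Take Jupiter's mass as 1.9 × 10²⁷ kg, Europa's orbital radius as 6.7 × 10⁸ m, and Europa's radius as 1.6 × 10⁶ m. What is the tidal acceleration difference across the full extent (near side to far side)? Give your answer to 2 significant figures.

Δa = 4GMr/d³
   = 4 × (6.674 × 10⁻¹¹) × (1.9 × 10²⁷) × (1.6 × 10⁶) / (6.7 × 10⁸)³
   = 2.7 × 10⁻³ m/s²

2.7 × 10⁻³ m/s²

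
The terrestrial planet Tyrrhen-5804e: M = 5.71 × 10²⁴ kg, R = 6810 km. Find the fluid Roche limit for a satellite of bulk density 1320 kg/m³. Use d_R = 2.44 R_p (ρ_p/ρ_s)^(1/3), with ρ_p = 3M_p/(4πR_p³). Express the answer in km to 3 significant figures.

24700 km

ρ_p = 3M_p/(4πR_p³) = 3 × (5.71 × 10²⁴) / (4π × (6.81 × 10⁶ m)³) = 4320 kg/m³
d_R = 2.44 × 6810 km × (4320/1320)^(1/3)
    = 24700 km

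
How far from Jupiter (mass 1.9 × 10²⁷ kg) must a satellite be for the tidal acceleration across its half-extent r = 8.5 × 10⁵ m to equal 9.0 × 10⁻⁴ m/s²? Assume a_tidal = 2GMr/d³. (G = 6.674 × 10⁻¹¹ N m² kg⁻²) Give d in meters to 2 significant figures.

6.2 × 10⁸ m

2GMr/d³ = a_tidal  ⇒  d = (2GMr / a_tidal)^(1/3)
d = (2 × 6.674×10⁻¹¹ × (1.9 × 10²⁷) × (8.5 × 10⁵) / (9.0 × 10⁻⁴))^(1/3)
  = 6.2 × 10⁸ m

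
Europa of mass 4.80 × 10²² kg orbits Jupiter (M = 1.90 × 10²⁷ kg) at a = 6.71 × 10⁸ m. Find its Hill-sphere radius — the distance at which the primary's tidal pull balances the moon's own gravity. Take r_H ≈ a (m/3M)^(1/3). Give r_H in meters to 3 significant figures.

r_H ≈ a (m/3M)^(1/3)
    = (6.71 × 10⁸) × (4.80 × 10²² / (3 × 1.90 × 10²⁷))^(1/3)
    = 1.37 × 10⁷ m

1.37 × 10⁷ m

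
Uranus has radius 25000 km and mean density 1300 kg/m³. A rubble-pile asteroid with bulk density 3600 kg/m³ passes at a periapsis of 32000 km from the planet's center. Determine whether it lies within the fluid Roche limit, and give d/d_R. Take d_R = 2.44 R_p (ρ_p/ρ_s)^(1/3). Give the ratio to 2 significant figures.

inside; d/d_R ≈ 0.74

d_R = 2.44 × (25000 km) × (1300/3600)^(1/3) = 43440 km
d/d_R = (32000) / (43440) = 0.74
Since d/d_R < 1, the body is inside the Roche limit.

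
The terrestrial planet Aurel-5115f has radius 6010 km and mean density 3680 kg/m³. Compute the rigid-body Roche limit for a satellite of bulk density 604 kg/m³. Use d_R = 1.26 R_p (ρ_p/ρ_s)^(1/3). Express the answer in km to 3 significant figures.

13800 km

d_R = 1.26 × 6010 km × (3680/604)^(1/3)
    = 13800 km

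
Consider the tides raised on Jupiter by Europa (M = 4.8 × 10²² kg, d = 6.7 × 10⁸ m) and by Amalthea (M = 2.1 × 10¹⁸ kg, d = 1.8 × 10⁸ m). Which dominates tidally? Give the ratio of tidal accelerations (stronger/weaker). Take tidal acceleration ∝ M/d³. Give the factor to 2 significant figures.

Tidal acceleration ∝ M/d³, so compare M/d³ for each.
Europa: (4.8 × 10²²) / (6.7 × 10⁸)³ = 1.596 × 10⁻⁴
Amalthea: (2.1 × 10¹⁸) / (1.8 × 10⁸)³ = 3.601 × 10⁻⁷
Ratio (larger/smaller) = 440

Europa, by a factor of ≈ 440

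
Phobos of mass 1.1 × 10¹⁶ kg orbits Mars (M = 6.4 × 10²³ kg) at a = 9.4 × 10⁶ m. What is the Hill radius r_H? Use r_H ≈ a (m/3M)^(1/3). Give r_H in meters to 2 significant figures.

r_H ≈ a (m/3M)^(1/3)
    = (9.4 × 10⁶) × (1.1 × 10¹⁶ / (3 × 6.4 × 10²³))^(1/3)
    = 1.7 × 10⁴ m

1.7 × 10⁴ m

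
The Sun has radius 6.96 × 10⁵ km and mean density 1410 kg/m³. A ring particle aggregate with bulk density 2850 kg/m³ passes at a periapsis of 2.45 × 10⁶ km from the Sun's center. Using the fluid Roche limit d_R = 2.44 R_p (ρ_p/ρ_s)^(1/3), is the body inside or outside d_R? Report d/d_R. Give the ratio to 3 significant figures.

d_R = 2.44 × (6.96 × 10⁵ km) × (1410/2850)^(1/3) = 1.343 × 10⁶ km
d/d_R = (2.45 × 10⁶) / (1.343 × 10⁶) = 1.82
Since d/d_R > 1, the body is outside the Roche limit.

outside; d/d_R ≈ 1.82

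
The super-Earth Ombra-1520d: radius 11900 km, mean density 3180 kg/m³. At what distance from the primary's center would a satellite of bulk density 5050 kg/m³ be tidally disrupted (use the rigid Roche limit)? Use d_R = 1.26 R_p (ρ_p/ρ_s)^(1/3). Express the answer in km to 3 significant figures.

12900 km

d_R = 1.26 × 11900 km × (3180/5050)^(1/3)
    = 12900 km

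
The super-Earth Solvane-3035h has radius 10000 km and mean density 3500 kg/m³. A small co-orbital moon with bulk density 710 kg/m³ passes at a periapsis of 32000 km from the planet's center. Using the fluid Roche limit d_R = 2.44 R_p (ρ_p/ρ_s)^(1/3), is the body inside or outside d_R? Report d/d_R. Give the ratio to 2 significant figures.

inside; d/d_R ≈ 0.77

d_R = 2.44 × (10000 km) × (3500/710)^(1/3) = 41530 km
d/d_R = (32000) / (41530) = 0.77
Since d/d_R < 1, the body is inside the Roche limit.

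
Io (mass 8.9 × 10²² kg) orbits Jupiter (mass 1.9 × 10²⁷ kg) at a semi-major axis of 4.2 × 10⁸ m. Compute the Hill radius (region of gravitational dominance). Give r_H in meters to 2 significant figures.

1.0 × 10⁷ m

r_H ≈ a (m/3M)^(1/3)
    = (4.2 × 10⁸) × (8.9 × 10²² / (3 × 1.9 × 10²⁷))^(1/3)
    = 1.0 × 10⁷ m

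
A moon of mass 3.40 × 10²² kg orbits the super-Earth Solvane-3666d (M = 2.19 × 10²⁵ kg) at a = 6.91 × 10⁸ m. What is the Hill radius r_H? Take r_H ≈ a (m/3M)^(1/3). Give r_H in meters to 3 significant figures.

r_H ≈ a (m/3M)^(1/3)
    = (6.91 × 10⁸) × (3.40 × 10²² / (3 × 2.19 × 10²⁵))^(1/3)
    = 5.55 × 10⁷ m

5.55 × 10⁷ m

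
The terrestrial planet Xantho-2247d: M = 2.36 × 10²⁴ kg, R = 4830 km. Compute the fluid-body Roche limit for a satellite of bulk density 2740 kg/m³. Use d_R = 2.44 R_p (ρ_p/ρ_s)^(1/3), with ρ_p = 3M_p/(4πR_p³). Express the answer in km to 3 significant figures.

14400 km

ρ_p = 3M_p/(4πR_p³) = 3 × (2.36 × 10²⁴) / (4π × (4.83 × 10⁶ m)³) = 5000 kg/m³
d_R = 2.44 × 4830 km × (5000/2740)^(1/3)
    = 14400 km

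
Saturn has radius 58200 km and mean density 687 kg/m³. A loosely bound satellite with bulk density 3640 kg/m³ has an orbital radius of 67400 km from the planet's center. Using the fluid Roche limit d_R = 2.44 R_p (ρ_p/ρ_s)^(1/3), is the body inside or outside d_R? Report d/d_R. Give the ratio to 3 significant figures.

inside; d/d_R ≈ 0.827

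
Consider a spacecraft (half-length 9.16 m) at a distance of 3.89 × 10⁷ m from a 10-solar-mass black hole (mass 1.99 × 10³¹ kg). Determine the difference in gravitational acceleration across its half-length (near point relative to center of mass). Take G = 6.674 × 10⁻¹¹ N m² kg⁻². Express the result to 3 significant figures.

4.13 × 10⁻¹ m/s²

Δg = 2GMr/d³
   = 2 × (6.674 × 10⁻¹¹) × (1.99 × 10³¹) × (9.16) / (3.89 × 10⁷)³
   = 4.13 × 10⁻¹ m/s²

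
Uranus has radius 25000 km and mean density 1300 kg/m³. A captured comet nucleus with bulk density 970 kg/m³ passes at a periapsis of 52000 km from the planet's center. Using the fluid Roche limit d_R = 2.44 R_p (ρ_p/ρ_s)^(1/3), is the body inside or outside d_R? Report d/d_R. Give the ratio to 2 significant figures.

d_R = 2.44 × (25000 km) × (1300/970)^(1/3) = 67250 km
d/d_R = (52000) / (67250) = 0.77
Since d/d_R < 1, the body is inside the Roche limit.

inside; d/d_R ≈ 0.77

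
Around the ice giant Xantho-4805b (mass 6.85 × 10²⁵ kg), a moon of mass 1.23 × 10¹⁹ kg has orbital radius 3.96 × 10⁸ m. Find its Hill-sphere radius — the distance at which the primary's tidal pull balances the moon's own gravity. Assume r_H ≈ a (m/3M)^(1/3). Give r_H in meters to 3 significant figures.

1.55 × 10⁶ m

r_H ≈ a (m/3M)^(1/3)
    = (3.96 × 10⁸) × (1.23 × 10¹⁹ / (3 × 6.85 × 10²⁵))^(1/3)
    = 1.55 × 10⁶ m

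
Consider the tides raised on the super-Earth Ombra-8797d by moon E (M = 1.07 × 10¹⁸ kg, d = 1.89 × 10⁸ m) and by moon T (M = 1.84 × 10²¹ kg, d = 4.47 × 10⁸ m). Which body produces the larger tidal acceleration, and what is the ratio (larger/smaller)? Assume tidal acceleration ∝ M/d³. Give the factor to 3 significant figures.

Moon T, by a factor of ≈ 130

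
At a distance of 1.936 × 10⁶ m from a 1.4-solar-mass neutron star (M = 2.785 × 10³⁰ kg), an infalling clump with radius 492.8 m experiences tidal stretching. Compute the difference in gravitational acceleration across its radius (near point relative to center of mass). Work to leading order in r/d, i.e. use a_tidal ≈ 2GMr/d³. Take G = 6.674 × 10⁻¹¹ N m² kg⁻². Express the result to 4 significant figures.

2.525 × 10⁴ m/s²

Δa = 2GMr/d³
   = 2 × (6.674 × 10⁻¹¹) × (2.785 × 10³⁰) × (492.8) / (1.936 × 10⁶)³
   = 2.525 × 10⁴ m/s²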